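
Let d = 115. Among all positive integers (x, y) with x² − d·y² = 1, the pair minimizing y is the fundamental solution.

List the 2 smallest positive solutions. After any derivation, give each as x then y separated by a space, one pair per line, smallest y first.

1126 105
2535751 236460

[10; 1,2,1,1,1,1,1,2,1,20] for √115; ℓ=10 ⇒ convergent index 9
a_0=10:  p_0=10·1+0=10,  q_0=10·0+1=1
a_1=1:  p_1=1·10+1=11,  q_1=1·1+0=1
a_2=2:  p_2=2·11+10=32,  q_2=2·1+1=3
…
a_5=1:  p_5=1·75+43=118,  q_5=1·7+4=11
…
a_8=2:  p_8=2·311+193=815,  q_8=2·29+18=76
a_9=1:  p_9=1·815+311=1126,  q_9=1·76+29=105
(x₁, y₁) = (1126, 105);  1126² − 115·105² = 1 ✓
(x_2, y_2) = (1126·1126 + 115·105·105, 1126·105 + 105·1126) = (2535751, 236460)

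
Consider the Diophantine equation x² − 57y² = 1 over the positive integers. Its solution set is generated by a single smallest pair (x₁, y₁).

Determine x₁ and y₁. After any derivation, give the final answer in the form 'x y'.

√57 = [7; 1,1,4,1,1,14, …], period ℓ=6 (even) → k=5
i=0: a=7 ⇒ p=7, q=1
i=1: a=1 ⇒ p=8, q=1
i=2: a=1 ⇒ p=15, q=2
i=3: a=4 ⇒ p=68, q=9
i=4: a=1 ⇒ p=83, q=11
i=5: a=1 ⇒ p=151, q=20
fundamental: x₁=151, y₁=20  (since 22801 − 57·400 = 1)

151 20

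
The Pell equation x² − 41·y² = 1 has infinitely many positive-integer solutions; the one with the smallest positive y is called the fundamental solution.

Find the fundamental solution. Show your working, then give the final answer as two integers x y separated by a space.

√41 = [6; 2,2,12, …], period ℓ=3 (odd) → k=5
a_0=6:  p_0=6·1+0=6,  q_0=6·0+1=1
a_1=2:  p_1=2·6+1=13,  q_1=2·1+0=2
…
a_4=2:  p_4=2·397+32=826,  q_4=2·62+5=129
a_5=2:  p_5=2·826+397=2049,  q_5=2·129+62=320
(x₁, y₁) = (2049, 320);  2049² − 41·320² = 1 ✓

2049 320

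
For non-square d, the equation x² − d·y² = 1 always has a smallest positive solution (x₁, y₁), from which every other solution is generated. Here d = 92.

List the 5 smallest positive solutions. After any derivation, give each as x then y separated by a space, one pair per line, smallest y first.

1151 120
2649601 276240
6099380351 635904360
14040770918401 1463851560480
32321848554778751 3369785656320600

√92 = [9; 1,1,2,4,2,1,1,18, …], period ℓ=8 (even) → k=7
a_0=9:  p_0=9·1+0=9,  q_0=9·0+1=1
…
a_2=1:  p_2=1·10+9=19,  q_2=1·1+1=2
a_3=2:  p_3=2·19+10=48,  q_3=2·2+1=5
a_4=4:  p_4=4·48+19=211,  q_4=4·5+2=22
…
a_6=1:  p_6=1·470+211=681,  q_6=1·49+22=71
a_7=1:  p_7=1·681+470=1151,  q_7=1·71+49=120
(x₁, y₁) = (1151, 120);  1151² − 92·120² = 1 ✓
(1151+120√92)^2 = 2649601 + 276240√92
(1151+120√92)^3 = 6099380351 + 635904360√92
(1151+120√92)^4 = 14040770918401 + 1463851560480√92
(1151+120√92)^5 = 32321848554778751 + 3369785656320600√92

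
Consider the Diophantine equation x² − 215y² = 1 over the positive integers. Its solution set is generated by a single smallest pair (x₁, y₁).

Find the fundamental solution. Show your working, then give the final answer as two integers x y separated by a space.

√215 → a₀=14, period (1,1,1,28); ℓ=4 even so k=3
k=0  a_k=14  p_k/q_k = 14/1
k=1  a_k=1  p_k/q_k = 15/1
k=2  a_k=1  p_k/q_k = 29/2
k=3  a_k=1  p_k/q_k = 44/3
→ (44, 3).  Check: 44²=1936, 215·3²=1935, difference 1.

44 3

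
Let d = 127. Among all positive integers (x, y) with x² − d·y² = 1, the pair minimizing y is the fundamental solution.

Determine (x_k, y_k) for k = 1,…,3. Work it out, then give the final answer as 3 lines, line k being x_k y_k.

4730624 419775
44757606858751 3971595379200
423462818377139450624 37576248838264821825

√127 → a₀=11, period (3,1,2,2,7,11,7,2,2,1,3,22); ℓ=12 even so k=11
step 0: (11, 1)  from 11·(1,0) + (0,1)
step 1: (34, 3)  from 3·(11,1) + (1,0)
…
step 4: (293, 26)  from 2·(124,11) + (45,4)
step 5: (2175, 193)  from 7·(293,26) + (124,11)
step 6: (24218, 2149)  from 11·(2175,193) + (293,26)
step 7: (171701, 15236)  from 7·(24218,2149) + (2175,193)
step 8: (367620, 32621)  from 2·(171701,15236) + (24218,2149)
step 9: (906941, 80478)  from 2·(367620,32621) + (171701,15236)
step 10: (1274561, 113099)  from 1·(906941,80478) + (367620,32621)
step 11: (4730624, 419775)  from 3·(1274561,113099) + (906941,80478)
(x₁, y₁) = (4730624, 419775);  4730624² − 127·419775² = 1 ✓
(x_2, y_2) = (4730624·4730624 + 127·419775·419775, 4730624·419775 + 419775·4730624) = (44757606858751, 3971595379200)
(x_3, y_3) = (4730624·44757606858751 + 127·419775·3971595379200, 4730624·3971595379200 + 419775·44757606858751) = (423462818377139450624, 37576248838264821825)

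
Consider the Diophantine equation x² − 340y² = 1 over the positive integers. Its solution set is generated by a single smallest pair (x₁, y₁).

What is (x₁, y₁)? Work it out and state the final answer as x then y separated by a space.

285769 15498

√340 → a₀=18, period (2,3,1,1,1,…,3,2,36); ℓ=14 even so k=13
i=0: a=18 ⇒ p=18, q=1
…
i=2: a=3 ⇒ p=129, q=7
i=3: a=1 ⇒ p=166, q=9
i=4: a=1 ⇒ p=295, q=16
i=5: a=1 ⇒ p=461, q=25
…
i=7: a=8 ⇒ p=6509, q=353
i=8: a=1 ⇒ p=7265, q=394
i=9: a=1 ⇒ p=13774, q=747
…
i=12: a=3 ⇒ p=125478, q=6805
i=13: a=2 ⇒ p=285769, q=15498
→ (285769, 15498).  Check: 285769²=81663921361, 340·15498²=81663921360, difference 1.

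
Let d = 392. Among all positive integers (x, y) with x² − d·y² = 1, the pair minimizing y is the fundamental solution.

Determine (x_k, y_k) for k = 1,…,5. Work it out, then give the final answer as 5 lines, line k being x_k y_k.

√392 → a₀=19, period (1,3,1,38); ℓ=4 even so k=3
i=0: a=19 ⇒ p=19, q=1
i=1: a=1 ⇒ p=20, q=1
i=2: a=3 ⇒ p=79, q=4
i=3: a=1 ⇒ p=99, q=5
(x₁, y₁) = (99, 5);  99² − 392·5² = 1 ✓
k=2:  x_2 = 99·99+392·5·5 = 19601,  y_2 = 99·5+5·99 = 990
k=3:  x_3 = 99·19601+392·5·990 = 3880899,  y_3 = 99·990+5·19601 = 196015
k=4:  x_4 = 99·3880899+392·5·196015 = 768398401,  y_4 = 99·196015+5·3880899 = 38809980
k=5:  x_5 = 99·768398401+392·5·38809980 = 152139002499,  y_5 = 99·38809980+5·768398401 = 7684180025

99 5
19601 990
3880899 196015
768398401 38809980
152139002499 7684180025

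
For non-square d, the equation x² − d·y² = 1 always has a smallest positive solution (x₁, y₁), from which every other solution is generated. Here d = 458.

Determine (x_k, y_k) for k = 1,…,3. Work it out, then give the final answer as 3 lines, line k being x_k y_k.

22899 1070
1048728401 49003860
48029663286099 2244278779210

√458 = [21; 2,2,42, …], period ℓ=3 (odd) → k=5
step 0: (21, 1)  from 21·(1,0) + (0,1)
step 1: (43, 2)  from 2·(21,1) + (1,0)
step 2: (107, 5)  from 2·(43,2) + (21,1)
step 3: (4537, 212)  from 42·(107,5) + (43,2)
step 4: (9181, 429)  from 2·(4537,212) + (107,5)
step 5: (22899, 1070)  from 2·(9181,429) + (4537,212)
fundamental: x₁=22899, y₁=1070  (since 524364201 − 458·1144900 = 1)
n=2: (22899,1070)∘(22899,1070) = (22899·22899+458·1070·1070, 22899·1070+1070·22899) = (1048728401,49003860)
n=3: (1048728401,49003860)∘(22899,1070) = (22899·1048728401+458·1070·49003860, 22899·49003860+1070·1048728401) = (48029663286099,2244278779210)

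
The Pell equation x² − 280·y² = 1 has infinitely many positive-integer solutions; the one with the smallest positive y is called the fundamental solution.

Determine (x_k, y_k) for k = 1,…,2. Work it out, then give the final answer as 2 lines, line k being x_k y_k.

251 15
126001 7530

d=280: √d = [16; 1,2,1,2,1,32] (ℓ=6, even), read p_5/q_5
i=0: a=16 ⇒ p=16, q=1
…
i=2: a=2 ⇒ p=50, q=3
…
i=4: a=2 ⇒ p=184, q=11
i=5: a=1 ⇒ p=251, q=15
→ (251, 15).  Check: 251²=63001, 280·15²=63000, difference 1.
k=2:  x_2 = 251·251+280·15·15 = 126001,  y_2 = 251·15+15·251 = 7530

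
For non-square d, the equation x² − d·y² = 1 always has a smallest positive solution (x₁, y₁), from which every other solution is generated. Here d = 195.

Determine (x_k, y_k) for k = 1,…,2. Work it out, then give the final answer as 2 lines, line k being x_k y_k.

√195 = [13; 1,26, …], period ℓ=2 (even) → k=1
i=0: a=13 ⇒ p=13, q=1
i=1: a=1 ⇒ p=14, q=1
fundamental: x₁=14, y₁=1  (since 196 − 195·1 = 1)
k=2:  x_2 = 14·14+195·1·1 = 391,  y_2 = 14·1+1·14 = 28

14 1
391 28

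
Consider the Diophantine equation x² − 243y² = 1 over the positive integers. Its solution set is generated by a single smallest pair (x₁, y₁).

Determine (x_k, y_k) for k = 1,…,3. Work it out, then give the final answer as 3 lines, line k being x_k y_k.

70226 4505
9863382151 632736260
1385331749802026 88869073185015

[15; 1,1,2,3,15,3,2,1,1,30] for √243; ℓ=10 ⇒ convergent index 9
step 0: (15, 1)  from 15·(1,0) + (0,1)
step 1: (16, 1)  from 1·(15,1) + (1,0)
step 2: (31, 2)  from 1·(16,1) + (15,1)
…
step 5: (4053, 260)  from 15·(265,17) + (78,5)
…
step 7: (28901, 1854)  from 2·(12424,797) + (4053,260)
step 8: (41325, 2651)  from 1·(28901,1854) + (12424,797)
step 9: (70226, 4505)  from 1·(41325,2651) + (28901,1854)
→ (70226, 4505).  Check: 70226²=4931691076, 243·4505²=4931691075, difference 1.
k=2:  x_2 = 70226·70226+243·4505·4505 = 9863382151,  y_2 = 70226·4505+4505·70226 = 632736260
k=3:  x_3 = 70226·9863382151+243·4505·632736260 = 1385331749802026,  y_3 = 70226·632736260+4505·9863382151 = 88869073185015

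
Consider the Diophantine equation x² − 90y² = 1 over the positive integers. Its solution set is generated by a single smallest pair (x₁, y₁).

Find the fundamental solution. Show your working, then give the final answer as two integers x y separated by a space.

√90 = [9; 2,18, …], period ℓ=2 (even) → k=1
a_0=9:  p_0=9·1+0=9,  q_0=9·0+1=1
a_1=2:  p_1=2·9+1=19,  q_1=2·1+0=2
fundamental: x₁=19, y₁=2  (since 361 − 90·4 = 1)

19 2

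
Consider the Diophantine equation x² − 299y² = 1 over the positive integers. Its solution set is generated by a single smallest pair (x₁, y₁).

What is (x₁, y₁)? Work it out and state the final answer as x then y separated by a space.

415 24

[17; 3,2,3,34] for √299; ℓ=4 ⇒ convergent index 3
i=0: a=17 ⇒ p=17, q=1
…
i=2: a=2 ⇒ p=121, q=7
i=3: a=3 ⇒ p=415, q=24
(x₁, y₁) = (415, 24);  415² − 299·24² = 1 ✓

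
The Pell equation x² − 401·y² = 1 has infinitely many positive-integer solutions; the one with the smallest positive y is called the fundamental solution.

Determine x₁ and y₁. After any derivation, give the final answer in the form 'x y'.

801 40

√401 → a₀=20, period (40); ℓ=1 odd so k=1
a_0=20:  p_0=20·1+0=20,  q_0=20·0+1=1
a_1=40:  p_1=40·20+1=801,  q_1=40·1+0=40
fundamental: x₁=801, y₁=40  (since 641601 − 401·1600 = 1)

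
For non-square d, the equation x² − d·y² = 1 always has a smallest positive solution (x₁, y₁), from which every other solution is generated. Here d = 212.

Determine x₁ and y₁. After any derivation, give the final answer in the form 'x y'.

√212 = [14; 1,1,3,1,1,…,1,1,28, …], period ℓ=14 (even) → k=13
a_0=14:  p_0=14·1+0=14,  q_0=14·0+1=1
…
a_2=1:  p_2=1·15+14=29,  q_2=1·1+1=2
a_3=3:  p_3=3·29+15=102,  q_3=3·2+1=7
a_4=1:  p_4=1·102+29=131,  q_4=1·7+2=9
a_5=1:  p_5=1·131+102=233,  q_5=1·9+7=16
…
a_7=6:  p_7=6·364+233=2417,  q_7=6·25+16=166
a_8=1:  p_8=1·2417+364=2781,  q_8=1·166+25=191
…
a_10=1:  p_10=1·5198+2781=7979,  q_10=1·357+191=548
…
a_12=1:  p_12=1·29135+7979=37114,  q_12=1·2001+548=2549
a_13=1:  p_13=1·37114+29135=66249,  q_13=1·2549+2001=4550
→ (66249, 4550).  Check: 66249²=4388930001, 212·4550²=4388930000, difference 1.

66249 4550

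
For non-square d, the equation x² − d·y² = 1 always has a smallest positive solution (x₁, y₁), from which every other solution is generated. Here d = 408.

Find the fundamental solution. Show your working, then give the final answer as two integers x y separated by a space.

101 5

√408 → a₀=20, period (5,40); ℓ=2 even so k=1
i=0: a=20 ⇒ p=20, q=1
i=1: a=5 ⇒ p=101, q=5
(x₁, y₁) = (101, 5);  101² − 408·5² = 1 ✓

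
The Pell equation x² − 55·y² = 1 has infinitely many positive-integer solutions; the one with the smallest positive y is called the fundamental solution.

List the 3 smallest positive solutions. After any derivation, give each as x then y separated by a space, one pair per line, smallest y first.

√55 → a₀=7, period (2,2,2,14); ℓ=4 even so k=3
a_0=7:  p_0=7·1+0=7,  q_0=7·0+1=1
…
a_2=2:  p_2=2·15+7=37,  q_2=2·2+1=5
a_3=2:  p_3=2·37+15=89,  q_3=2·5+2=12
→ (89, 12).  Check: 89²=7921, 55·12²=7920, difference 1.
(89+12√55)^2 = 15841 + 2136√55
(89+12√55)^3 = 2819609 + 380196√55

89 12
15841 2136
2819609 380196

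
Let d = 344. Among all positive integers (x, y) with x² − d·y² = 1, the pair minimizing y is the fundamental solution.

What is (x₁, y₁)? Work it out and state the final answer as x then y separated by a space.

10405 561

√344 → a₀=18, period (1,1,4,1,3,1,4,1,1,36); ℓ=10 even so k=9
i=0: a=18 ⇒ p=18, q=1
…
i=6: a=1 ⇒ p=983, q=53
…
i=8: a=1 ⇒ p=5694, q=307
i=9: a=1 ⇒ p=10405, q=561
(x₁, y₁) = (10405, 561);  10405² − 344·561² = 1 ✓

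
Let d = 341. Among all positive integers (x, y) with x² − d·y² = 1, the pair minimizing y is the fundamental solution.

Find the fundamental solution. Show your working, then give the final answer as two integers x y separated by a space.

√341 = [18; 2,6,1,8,2,…,6,2,36, …], period ℓ=14 (even) → k=13
step 0: (18, 1)  from 18·(1,0) + (0,1)
step 1: (37, 2)  from 2·(18,1) + (1,0)
step 2: (240, 13)  from 6·(37,2) + (18,1)
step 3: (277, 15)  from 1·(240,13) + (37,2)
step 4: (2456, 133)  from 8·(277,15) + (240,13)
step 5: (5189, 281)  from 2·(2456,133) + (277,15)
…
step 7: (20479, 1109)  from 2·(7645,414) + (5189,281)
step 8: (28124, 1523)  from 1·(20479,1109) + (7645,414)
…
step 10: (641940, 34763)  from 8·(76727,4155) + (28124,1523)
…
step 12: (4953942, 268271)  from 6·(718667,38918) + (641940,34763)
step 13: (10626551, 575460)  from 2·(4953942,268271) + (718667,38918)
(x₁, y₁) = (10626551, 575460);  10626551² − 341·575460² = 1 ✓

10626551 575460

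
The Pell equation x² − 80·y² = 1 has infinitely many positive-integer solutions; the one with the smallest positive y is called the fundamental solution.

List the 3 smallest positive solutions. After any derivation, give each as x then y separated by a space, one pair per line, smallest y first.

9 1
161 18
2889 323

√80 → a₀=8, period (1,16); ℓ=2 even so k=1
i=0: a=8 ⇒ p=8, q=1
i=1: a=1 ⇒ p=9, q=1
→ (9, 1).  Check: 9²=81, 80·1²=80, difference 1.
n=2: (9,1)∘(9,1) = (9·9+80·1·1, 9·1+1·9) = (161,18)
n=3: (161,18)∘(9,1) = (9·161+80·1·18, 9·18+1·161) = (2889,323)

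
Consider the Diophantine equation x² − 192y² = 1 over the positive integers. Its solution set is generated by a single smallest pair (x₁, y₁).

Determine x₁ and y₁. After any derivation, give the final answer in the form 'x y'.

97 7

√192 → a₀=13, period (1,5,1,26); ℓ=4 even so k=3
k=0  a_k=13  p_k/q_k = 13/1
k=1  a_k=1  p_k/q_k = 14/1
k=2  a_k=5  p_k/q_k = 83/6
k=3  a_k=1  p_k/q_k = 97/7
(x₁, y₁) = (97, 7);  97² − 192·7² = 1 ✓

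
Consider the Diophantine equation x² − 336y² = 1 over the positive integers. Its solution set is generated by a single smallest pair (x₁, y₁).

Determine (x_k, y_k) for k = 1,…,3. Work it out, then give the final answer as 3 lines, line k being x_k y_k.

d=336: √d = [18; 3,36] (ℓ=2, even), read p_1/q_1
step 0: (18, 1)  from 18·(1,0) + (0,1)
step 1: (55, 3)  from 3·(18,1) + (1,0)
fundamental: x₁=55, y₁=3  (since 3025 − 336·9 = 1)
k=2:  x_2 = 55·55+336·3·3 = 6049,  y_2 = 55·3+3·55 = 330
k=3:  x_3 = 55·6049+336·3·330 = 665335,  y_3 = 55·330+3·6049 = 36297

55 3
6049 330
665335 36297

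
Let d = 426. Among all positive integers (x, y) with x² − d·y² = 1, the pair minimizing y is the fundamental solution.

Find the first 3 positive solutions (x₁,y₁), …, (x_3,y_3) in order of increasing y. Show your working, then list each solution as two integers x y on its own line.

d=426: √d = [20; 1,1,1,3,2,6,2,3,1,1,1,40] (ℓ=12, even), read p_11/q_11
k=0  a_k=20  p_k/q_k = 20/1
k=1  a_k=1  p_k/q_k = 21/1
…
k=3  a_k=1  p_k/q_k = 62/3
k=4  a_k=3  p_k/q_k = 227/11
…
k=7  a_k=2  p_k/q_k = 7162/347
k=8  a_k=3  p_k/q_k = 24809/1202
…
k=10  a_k=1  p_k/q_k = 56780/2751
k=11  a_k=1  p_k/q_k = 88751/4300
fundamental: x₁=88751, y₁=4300  (since 7876740001 − 426·18490000 = 1)
n=2: (88751,4300)∘(88751,4300) = (88751·88751+426·4300·4300, 88751·4300+4300·88751) = (15753480001,763258600)
n=3: (15753480001,763258600)∘(88751,4300) = (88751·15753480001+426·4300·763258600, 88751·763258600+4300·15753480001) = (2796274207048751,135479928012900)

88751 4300
15753480001 763258600
2796274207048751 135479928012900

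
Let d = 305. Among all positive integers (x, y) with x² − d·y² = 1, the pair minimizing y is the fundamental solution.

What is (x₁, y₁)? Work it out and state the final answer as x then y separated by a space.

√305 = [17; 2,6,2,34, …], period ℓ=4 (even) → k=3
i=0: a=17 ⇒ p=17, q=1
…
i=2: a=6 ⇒ p=227, q=13
i=3: a=2 ⇒ p=489, q=28
→ (489, 28).  Check: 489²=239121, 305·28²=239120, difference 1.

489 28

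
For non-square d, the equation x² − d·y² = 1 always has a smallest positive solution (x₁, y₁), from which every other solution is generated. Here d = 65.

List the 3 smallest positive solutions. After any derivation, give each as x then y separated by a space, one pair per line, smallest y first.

√65 = [8; 16, …], period ℓ=1 (odd) → k=1
step 0: (8, 1)  from 8·(1,0) + (0,1)
step 1: (129, 16)  from 16·(8,1) + (1,0)
(x₁, y₁) = (129, 16);  129² − 65·16² = 1 ✓
k=2:  x_2 = 129·129+65·16·16 = 33281,  y_2 = 129·16+16·129 = 4128
k=3:  x_3 = 129·33281+65·16·4128 = 8586369,  y_3 = 129·4128+16·33281 = 1065008

129 16
33281 4128
8586369 1065008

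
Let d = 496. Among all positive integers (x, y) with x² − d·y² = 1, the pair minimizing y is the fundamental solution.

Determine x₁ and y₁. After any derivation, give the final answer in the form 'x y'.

4620799 207480

√496 → a₀=22, period (3,1,2,4,1,…,1,3,44); ℓ=16 even so k=15
step 0: (22, 1)  from 22·(1,0) + (0,1)
step 1: (67, 3)  from 3·(22,1) + (1,0)
step 2: (89, 4)  from 1·(67,3) + (22,1)
step 3: (245, 11)  from 2·(89,4) + (67,3)
step 4: (1069, 48)  from 4·(245,11) + (89,4)
step 5: (1314, 59)  from 1·(1069,48) + (245,11)
step 6: (2383, 107)  from 1·(1314,59) + (1069,48)
…
step 11: (84875, 3811)  from 1·(49709,2232) + (35166,1579)
step 12: (389209, 17476)  from 4·(84875,3811) + (49709,2232)
step 13: (863293, 38763)  from 2·(389209,17476) + (84875,3811)
step 14: (1252502, 56239)  from 1·(863293,38763) + (389209,17476)
step 15: (4620799, 207480)  from 3·(1252502,56239) + (863293,38763)
fundamental: x₁=4620799, y₁=207480  (since 21351783398401 − 496·43047950400 = 1)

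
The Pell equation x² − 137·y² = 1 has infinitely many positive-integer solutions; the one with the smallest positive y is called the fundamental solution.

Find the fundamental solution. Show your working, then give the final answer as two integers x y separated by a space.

6083073 519712

√137 → a₀=11, period (1,2,2,1,1,2,2,1,22); ℓ=9 odd so k=17
step 0: (11, 1)  from 11·(1,0) + (0,1)
…
step 3: (82, 7)  from 2·(35,3) + (12,1)
step 4: (117, 10)  from 1·(82,7) + (35,3)
step 5: (199, 17)  from 1·(117,10) + (82,7)
step 6: (515, 44)  from 2·(199,17) + (117,10)
…
step 11: (122279, 10447)  from 2·(41341,3532) + (39597,3383)
…
step 14: (694077, 59299)  from 1·(408178,34873) + (285899,24426)
…
step 16: (4286741, 366241)  from 2·(1796332,153471) + (694077,59299)
step 17: (6083073, 519712)  from 1·(4286741,366241) + (1796332,153471)
fundamental: x₁=6083073, y₁=519712  (since 37003777123329 − 137·270100562944 = 1)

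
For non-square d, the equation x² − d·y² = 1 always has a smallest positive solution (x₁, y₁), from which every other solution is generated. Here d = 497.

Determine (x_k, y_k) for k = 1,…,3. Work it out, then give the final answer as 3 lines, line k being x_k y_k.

√497 = [22; 3,2,2,5,6,5,2,2,3,44, …], period ℓ=10 (even) → k=9
a_0=22:  p_0=22·1+0=22,  q_0=22·0+1=1
a_1=3:  p_1=3·22+1=67,  q_1=3·1+0=3
…
a_5=6:  p_5=6·2051+379=12685,  q_5=6·92+17=569
…
a_8=2:  p_8=2·143637+65476=352750,  q_8=2·6443+2937=15823
a_9=3:  p_9=3·352750+143637=1201887,  q_9=3·15823+6443=53912
fundamental: x₁=1201887, y₁=53912  (since 1444532360769 − 497·2906503744 = 1)
(x_2, y_2) = (1201887·1201887 + 497·53912·53912, 1201887·53912 + 53912·1201887) = (2889064721537, 129592263888)
(x_3, y_3) = (1201887·2889064721537 + 497·53912·129592263888, 1201887·129592263888 + 53912·2889064721537) = (6944658661946678751, 311510514535059400)

1201887 53912
2889064721537 129592263888
6944658661946678751 311510514535059400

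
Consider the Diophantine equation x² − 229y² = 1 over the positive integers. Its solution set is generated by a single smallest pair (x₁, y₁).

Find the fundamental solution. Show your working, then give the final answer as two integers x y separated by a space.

√229 → a₀=15, period (7,1,1,7,30); ℓ=5 odd so k=9
i=0: a=15 ⇒ p=15, q=1
i=1: a=7 ⇒ p=106, q=7
…
i=4: a=7 ⇒ p=1710, q=113
…
i=6: a=7 ⇒ p=362399, q=23948
i=7: a=1 ⇒ p=413926, q=27353
i=8: a=1 ⇒ p=776325, q=51301
i=9: a=7 ⇒ p=5848201, q=386460
fundamental: x₁=5848201, y₁=386460  (since 34201454936401 − 229·149351331600 = 1)

5848201 386460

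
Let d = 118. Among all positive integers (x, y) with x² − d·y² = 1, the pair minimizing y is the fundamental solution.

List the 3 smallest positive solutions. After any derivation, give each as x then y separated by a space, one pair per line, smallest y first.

306917 28254
188396089777 17343265836
115643925371868101 10645886241146970

√118 → a₀=10, period (1,6,3,2,10,2,3,6,1,20); ℓ=10 even so k=9
step 0: (10, 1)  from 10·(1,0) + (0,1)
…
step 3: (239, 22)  from 3·(76,7) + (11,1)
…
step 5: (5779, 532)  from 10·(554,51) + (239,22)
step 6: (12112, 1115)  from 2·(5779,532) + (554,51)
step 7: (42115, 3877)  from 3·(12112,1115) + (5779,532)
step 8: (264802, 24377)  from 6·(42115,3877) + (12112,1115)
step 9: (306917, 28254)  from 1·(264802,24377) + (42115,3877)
→ (306917, 28254).  Check: 306917²=94198044889, 118·28254²=94198044888, difference 1.
k=2:  x_2 = 306917·306917+118·28254·28254 = 188396089777,  y_2 = 306917·28254+28254·306917 = 17343265836
k=3:  x_3 = 306917·188396089777+118·28254·17343265836 = 115643925371868101,  y_3 = 306917·17343265836+28254·188396089777 = 10645886241146970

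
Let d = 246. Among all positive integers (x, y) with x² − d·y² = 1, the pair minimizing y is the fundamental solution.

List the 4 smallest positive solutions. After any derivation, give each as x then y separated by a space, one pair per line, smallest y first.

88805 5662
15772656049 1005627820
2801381440774085 178609557104538
497553357680112580801 31722843436331366360

d=246: √d = [15; 1,2,5,1,14,1,5,2,1,30] (ℓ=10, even), read p_9/q_9
i=0: a=15 ⇒ p=15, q=1
i=1: a=1 ⇒ p=16, q=1
i=2: a=2 ⇒ p=47, q=3
i=3: a=5 ⇒ p=251, q=16
i=4: a=1 ⇒ p=298, q=19
i=5: a=14 ⇒ p=4423, q=282
…
i=8: a=2 ⇒ p=60777, q=3875
i=9: a=1 ⇒ p=88805, q=5662
(x₁, y₁) = (88805, 5662);  88805² − 246·5662² = 1 ✓
n=2: (88805,5662)∘(88805,5662) = (88805·88805+246·5662·5662, 88805·5662+5662·88805) = (15772656049,1005627820)
n=3: (15772656049,1005627820)∘(88805,5662) = (88805·15772656049+246·5662·1005627820, 88805·1005627820+5662·15772656049) = (2801381440774085,178609557104538)
n=4: (2801381440774085,178609557104538)∘(88805,5662) = (88805·2801381440774085+246·5662·178609557104538, 88805·178609557104538+5662·2801381440774085) = (497553357680112580801,31722843436331366360)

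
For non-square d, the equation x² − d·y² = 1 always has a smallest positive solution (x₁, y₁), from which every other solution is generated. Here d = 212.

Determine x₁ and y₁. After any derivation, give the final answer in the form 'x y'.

66249 4550

d=212: √d = [14; 1,1,3,1,1,…,1,1,28] (ℓ=14, even), read p_13/q_13
k=0  a_k=14  p_k/q_k = 14/1
k=1  a_k=1  p_k/q_k = 15/1
…
k=3  a_k=3  p_k/q_k = 102/7
k=4  a_k=1  p_k/q_k = 131/9
k=5  a_k=1  p_k/q_k = 233/16
k=6  a_k=1  p_k/q_k = 364/25
k=7  a_k=6  p_k/q_k = 2417/166
k=8  a_k=1  p_k/q_k = 2781/191
…
k=12  a_k=1  p_k/q_k = 37114/2549
k=13  a_k=1  p_k/q_k = 66249/4550
(x₁, y₁) = (66249, 4550);  66249² − 212·4550² = 1 ✓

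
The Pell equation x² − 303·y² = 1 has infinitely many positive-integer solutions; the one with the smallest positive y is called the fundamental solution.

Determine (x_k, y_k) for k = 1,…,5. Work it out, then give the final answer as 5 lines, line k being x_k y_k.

[17; 2,2,5,2,2,34] for √303; ℓ=6 ⇒ convergent index 5
i=0: a=17 ⇒ p=17, q=1
…
i=2: a=2 ⇒ p=87, q=5
i=3: a=5 ⇒ p=470, q=27
i=4: a=2 ⇒ p=1027, q=59
i=5: a=2 ⇒ p=2524, q=145
fundamental: x₁=2524, y₁=145  (since 6370576 − 303·21025 = 1)
n=2: (2524,145)∘(2524,145) = (2524·2524+303·145·145, 2524·145+145·2524) = (12741151,731960)
n=3: (12741151,731960)∘(2524,145) = (2524·12741151+303·145·731960, 2524·731960+145·12741151) = (64317327724,3694933935)
n=4: (64317327724,3694933935)∘(2524,145) = (2524·64317327724+303·145·3694933935, 2524·3694933935+145·64317327724) = (324673857609601,18652025771920)
n=5: (324673857609601,18652025771920)∘(2524,145) = (2524·324673857609601+303·145·18652025771920, 2524·18652025771920+145·324673857609601) = (1638953568895938124,94155422401718225)

2524 145
12741151 731960
64317327724 3694933935
324673857609601 18652025771920
1638953568895938124 94155422401718225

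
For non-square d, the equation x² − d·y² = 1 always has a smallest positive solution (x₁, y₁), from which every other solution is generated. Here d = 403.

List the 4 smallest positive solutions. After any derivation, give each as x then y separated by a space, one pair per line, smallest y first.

d=403: √d = [20; 13,2,1,3,1,3,1,2,13,40] (ℓ=10, even), read p_9/q_9
k=0  a_k=20  p_k/q_k = 20/1
…
k=8  a_k=2  p_k/q_k = 50147/2498
k=9  a_k=13  p_k/q_k = 669878/33369
→ (669878, 33369).  Check: 669878²=448736534884, 403·33369²=448736534883, difference 1.
(x_2, y_2) = (669878·669878 + 403·33369·33369, 669878·33369 + 33369·669878) = (897473069767, 44706317964)
(x_3, y_3) = (669878·897473069767 + 403·33369·44706317964, 669878·44706317964 + 33369·897473069767) = (1202394930058086974, 59895557730143415)
(x_4, y_4) = (669878·1202394930058086974 + 403·33369·59895557730143415, 669878·59895557730143415 + 33369·1202394930058086974) = (1610915821914004898868577, 80245432842261314788776)

669878 33369
897473069767 44706317964
1202394930058086974 59895557730143415
1610915821914004898868577 80245432842261314788776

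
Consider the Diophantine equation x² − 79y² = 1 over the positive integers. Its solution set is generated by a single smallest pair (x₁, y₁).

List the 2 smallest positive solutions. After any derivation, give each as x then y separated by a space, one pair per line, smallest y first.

80 9
12799 1440

[8; 1,7,1,16] for √79; ℓ=4 ⇒ convergent index 3
k=0  a_k=8  p_k/q_k = 8/1
k=1  a_k=1  p_k/q_k = 9/1
k=2  a_k=7  p_k/q_k = 71/8
k=3  a_k=1  p_k/q_k = 80/9
→ (80, 9).  Check: 80²=6400, 79·9²=6399, difference 1.
(x_2, y_2) = (80·80 + 79·9·9, 80·9 + 9·80) = (12799, 1440)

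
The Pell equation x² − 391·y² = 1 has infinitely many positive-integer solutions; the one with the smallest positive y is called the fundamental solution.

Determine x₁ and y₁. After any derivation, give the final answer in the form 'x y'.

√391 → a₀=19, period (1,3,2,2,1,…,3,1,38); ℓ=16 even so k=15
k=0  a_k=19  p_k/q_k = 19/1
k=1  a_k=1  p_k/q_k = 20/1
k=2  a_k=3  p_k/q_k = 79/4
…
k=5  a_k=1  p_k/q_k = 613/31
k=6  a_k=1  p_k/q_k = 1048/53
k=7  a_k=2  p_k/q_k = 2709/137
k=8  a_k=19  p_k/q_k = 52519/2656
k=9  a_k=2  p_k/q_k = 107747/5449
k=10  a_k=1  p_k/q_k = 160266/8105
k=11  a_k=1  p_k/q_k = 268013/13554
k=12  a_k=2  p_k/q_k = 696292/35213
k=13  a_k=2  p_k/q_k = 1660597/83980
k=14  a_k=3  p_k/q_k = 5678083/287153
k=15  a_k=1  p_k/q_k = 7338680/371133
→ (7338680, 371133).  Check: 7338680²=53856224142400, 391·371133²=53856224142399, difference 1.

7338680 371133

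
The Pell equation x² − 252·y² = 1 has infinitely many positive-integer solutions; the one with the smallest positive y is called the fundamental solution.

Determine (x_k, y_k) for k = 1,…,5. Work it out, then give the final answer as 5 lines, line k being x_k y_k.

127 8
32257 2032
8193151 516120
2081028097 131092448
528572943487 33296965672

√252 = [15; 1,6,1,30, …], period ℓ=4 (even) → k=3
k=0  a_k=15  p_k/q_k = 15/1
k=1  a_k=1  p_k/q_k = 16/1
k=2  a_k=6  p_k/q_k = 111/7
k=3  a_k=1  p_k/q_k = 127/8
fundamental: x₁=127, y₁=8  (since 16129 − 252·64 = 1)
(127+8√252)^2 = 32257 + 2032√252
(127+8√252)^3 = 8193151 + 516120√252
(127+8√252)^4 = 2081028097 + 131092448√252
(127+8√252)^5 = 528572943487 + 33296965672√252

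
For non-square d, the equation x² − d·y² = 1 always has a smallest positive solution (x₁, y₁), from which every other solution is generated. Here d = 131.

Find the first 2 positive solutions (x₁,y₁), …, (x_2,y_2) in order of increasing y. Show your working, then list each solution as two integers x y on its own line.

d=131: √d = [11; 2,4,11,4,2,22] (ℓ=6, even), read p_5/q_5
k=0  a_k=11  p_k/q_k = 11/1
k=1  a_k=2  p_k/q_k = 23/2
…
k=4  a_k=4  p_k/q_k = 4727/413
k=5  a_k=2  p_k/q_k = 10610/927
fundamental: x₁=10610, y₁=927  (since 112572100 − 131·859329 = 1)
n=2: (10610,927)∘(10610,927) = (10610·10610+131·927·927, 10610·927+927·10610) = (225144199,19670940)

10610 927
225144199 19670940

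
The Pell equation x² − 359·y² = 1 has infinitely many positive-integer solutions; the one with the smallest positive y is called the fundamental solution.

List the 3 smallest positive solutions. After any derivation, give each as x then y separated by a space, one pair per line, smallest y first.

√359 = [18; 1,17,1,36, …], period ℓ=4 (even) → k=3
i=0: a=18 ⇒ p=18, q=1
i=1: a=1 ⇒ p=19, q=1
i=2: a=17 ⇒ p=341, q=18
i=3: a=1 ⇒ p=360, q=19
(x₁, y₁) = (360, 19);  360² − 359·19² = 1 ✓
k=2:  x_2 = 360·360+359·19·19 = 259199,  y_2 = 360·19+19·360 = 13680
k=3:  x_3 = 360·259199+359·19·13680 = 186622920,  y_3 = 360·13680+19·259199 = 9849581

360 19
259199 13680
186622920 9849581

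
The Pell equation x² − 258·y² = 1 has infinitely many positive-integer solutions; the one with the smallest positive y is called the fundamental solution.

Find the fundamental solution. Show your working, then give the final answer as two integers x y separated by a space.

257 16

[16; 16,32] for √258; ℓ=2 ⇒ convergent index 1
step 0: (16, 1)  from 16·(1,0) + (0,1)
step 1: (257, 16)  from 16·(16,1) + (1,0)
→ (257, 16).  Check: 257²=66049, 258·16²=66048, difference 1.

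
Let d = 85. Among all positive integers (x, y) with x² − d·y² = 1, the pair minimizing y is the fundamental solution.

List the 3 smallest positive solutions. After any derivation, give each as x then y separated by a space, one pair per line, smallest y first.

285769 30996
163327842721 17715391848
93348068572789129 10125019625991228

√85 → a₀=9, period (4,1,1,4,18); ℓ=5 odd so k=9
step 0: (9, 1)  from 9·(1,0) + (0,1)
…
step 2: (46, 5)  from 1·(37,4) + (9,1)
…
step 8: (62739, 6805)  from 1·(34813,3776) + (27926,3029)
step 9: (285769, 30996)  from 4·(62739,6805) + (34813,3776)
fundamental: x₁=285769, y₁=30996  (since 81663921361 − 85·960752016 = 1)
(x_2, y_2) = (285769·285769 + 85·30996·30996, 285769·30996 + 30996·285769) = (163327842721, 17715391848)
(x_3, y_3) = (285769·163327842721 + 85·30996·17715391848, 285769·17715391848 + 30996·163327842721) = (93348068572789129, 10125019625991228)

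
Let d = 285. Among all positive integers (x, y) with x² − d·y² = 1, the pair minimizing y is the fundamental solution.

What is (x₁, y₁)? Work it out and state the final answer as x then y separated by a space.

[16; 1,7,2,7,1,32] for √285; ℓ=6 ⇒ convergent index 5
k=0  a_k=16  p_k/q_k = 16/1
…
k=2  a_k=7  p_k/q_k = 135/8
…
k=4  a_k=7  p_k/q_k = 2144/127
k=5  a_k=1  p_k/q_k = 2431/144
→ (2431, 144).  Check: 2431²=5909761, 285·144²=5909760, difference 1.

2431 144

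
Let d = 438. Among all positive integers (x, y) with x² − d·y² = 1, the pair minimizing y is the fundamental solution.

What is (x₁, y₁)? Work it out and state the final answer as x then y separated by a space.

d=438: √d = [20; 1,12,1,40] (ℓ=4, even), read p_3/q_3
a_0=20:  p_0=20·1+0=20,  q_0=20·0+1=1
a_1=1:  p_1=1·20+1=21,  q_1=1·1+0=1
a_2=12:  p_2=12·21+20=272,  q_2=12·1+1=13
a_3=1:  p_3=1·272+21=293,  q_3=1·13+1=14
(x₁, y₁) = (293, 14);  293² − 438·14² = 1 ✓

293 14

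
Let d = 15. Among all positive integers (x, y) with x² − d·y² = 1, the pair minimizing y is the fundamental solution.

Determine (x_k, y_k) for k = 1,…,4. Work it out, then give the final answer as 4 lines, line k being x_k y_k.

√15 = [3; 1,6, …], period ℓ=2 (even) → k=1
a_0=3:  p_0=3·1+0=3,  q_0=3·0+1=1
a_1=1:  p_1=1·3+1=4,  q_1=1·1+0=1
→ (4, 1).  Check: 4²=16, 15·1²=15, difference 1.
(4+1√15)^2 = 31 + 8√15
(4+1√15)^3 = 244 + 63√15
(4+1√15)^4 = 1921 + 496√15

4 1
31 8
244 63
1921 496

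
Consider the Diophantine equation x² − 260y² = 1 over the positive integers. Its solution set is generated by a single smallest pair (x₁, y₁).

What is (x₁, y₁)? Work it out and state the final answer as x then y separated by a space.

√260 = [16; 8,32, …], period ℓ=2 (even) → k=1
k=0  a_k=16  p_k/q_k = 16/1
k=1  a_k=8  p_k/q_k = 129/8
(x₁, y₁) = (129, 8);  129² − 260·8² = 1 ✓

129 8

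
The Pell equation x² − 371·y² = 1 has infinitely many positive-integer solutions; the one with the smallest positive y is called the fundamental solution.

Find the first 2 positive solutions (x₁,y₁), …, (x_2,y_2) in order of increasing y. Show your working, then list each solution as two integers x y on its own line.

[19; 3,1,4,1,3,38] for √371; ℓ=6 ⇒ convergent index 5
a_0=19:  p_0=19·1+0=19,  q_0=19·0+1=1
…
a_2=1:  p_2=1·58+19=77,  q_2=1·3+1=4
a_3=4:  p_3=4·77+58=366,  q_3=4·4+3=19
a_4=1:  p_4=1·366+77=443,  q_4=1·19+4=23
a_5=3:  p_5=3·443+366=1695,  q_5=3·23+19=88
(x₁, y₁) = (1695, 88);  1695² − 371·88² = 1 ✓
(1695+88√371)^2 = 5746049 + 298320√371

1695 88
5746049 298320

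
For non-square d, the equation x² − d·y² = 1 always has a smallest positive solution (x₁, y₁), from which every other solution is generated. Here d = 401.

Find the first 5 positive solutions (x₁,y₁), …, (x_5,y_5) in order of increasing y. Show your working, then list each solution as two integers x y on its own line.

801 40
1283201 64080
2055687201 102656120
3293209612801 164455040160
5275719744020001 263456871680200

√401 = [20; 40, …], period ℓ=1 (odd) → k=1
step 0: (20, 1)  from 20·(1,0) + (0,1)
step 1: (801, 40)  from 40·(20,1) + (1,0)
→ (801, 40).  Check: 801²=641601, 401·40²=641600, difference 1.
(801+40√401)^2 = 1283201 + 64080√401
(801+40√401)^3 = 2055687201 + 102656120√401
(801+40√401)^4 = 3293209612801 + 164455040160√401
(801+40√401)^5 = 5275719744020001 + 263456871680200√401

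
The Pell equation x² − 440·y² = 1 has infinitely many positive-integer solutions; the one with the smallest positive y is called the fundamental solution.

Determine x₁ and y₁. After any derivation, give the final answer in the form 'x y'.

21 1

[20; 1,40] for √440; ℓ=2 ⇒ convergent index 1
step 0: (20, 1)  from 20·(1,0) + (0,1)
step 1: (21, 1)  from 1·(20,1) + (1,0)
→ (21, 1).  Check: 21²=441, 440·1²=440, difference 1.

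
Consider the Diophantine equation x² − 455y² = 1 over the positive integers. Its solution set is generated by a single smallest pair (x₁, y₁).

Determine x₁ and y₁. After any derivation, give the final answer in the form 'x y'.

√455 = [21; 3,42, …], period ℓ=2 (even) → k=1
i=0: a=21 ⇒ p=21, q=1
i=1: a=3 ⇒ p=64, q=3
→ (64, 3).  Check: 64²=4096, 455·3²=4095, difference 1.

64 3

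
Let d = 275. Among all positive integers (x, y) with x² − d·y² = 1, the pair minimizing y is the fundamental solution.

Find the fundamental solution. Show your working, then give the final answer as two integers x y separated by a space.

199 12

√275 = [16; 1,1,2,1,1,32, …], period ℓ=6 (even) → k=5
i=0: a=16 ⇒ p=16, q=1
…
i=4: a=1 ⇒ p=116, q=7
i=5: a=1 ⇒ p=199, q=12
(x₁, y₁) = (199, 12);  199² − 275·12² = 1 ✓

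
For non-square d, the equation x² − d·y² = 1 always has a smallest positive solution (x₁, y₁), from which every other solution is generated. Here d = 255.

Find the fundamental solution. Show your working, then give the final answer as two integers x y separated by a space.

16 1

√255 → a₀=15, period (1,30); ℓ=2 even so k=1
i=0: a=15 ⇒ p=15, q=1
i=1: a=1 ⇒ p=16, q=1
→ (16, 1).  Check: 16²=256, 255·1²=255, difference 1.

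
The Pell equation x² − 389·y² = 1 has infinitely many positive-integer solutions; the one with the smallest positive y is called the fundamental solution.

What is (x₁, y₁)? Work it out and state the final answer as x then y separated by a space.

3287049 166660

√389 = [19; 1,2,1,1,1,1,2,1,38, …], period ℓ=9 (odd) → k=17
k=0  a_k=19  p_k/q_k = 19/1
k=1  a_k=1  p_k/q_k = 20/1
k=2  a_k=2  p_k/q_k = 59/3
…
k=6  a_k=1  p_k/q_k = 355/18
k=7  a_k=2  p_k/q_k = 927/47
k=8  a_k=1  p_k/q_k = 1282/65
k=9  a_k=38  p_k/q_k = 49643/2517
k=10  a_k=1  p_k/q_k = 50925/2582
…
k=16  a_k=2  p_k/q_k = 2376809/120509
k=17  a_k=1  p_k/q_k = 3287049/166660
fundamental: x₁=3287049, y₁=166660  (since 10804691128401 − 389·27775555600 = 1)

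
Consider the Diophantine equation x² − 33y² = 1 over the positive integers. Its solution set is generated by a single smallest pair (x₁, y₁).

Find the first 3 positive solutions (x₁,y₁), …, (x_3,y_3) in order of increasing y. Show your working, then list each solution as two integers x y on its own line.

[5; 1,2,1,10] for √33; ℓ=4 ⇒ convergent index 3
a_0=5:  p_0=5·1+0=5,  q_0=5·0+1=1
…
a_2=2:  p_2=2·6+5=17,  q_2=2·1+1=3
a_3=1:  p_3=1·17+6=23,  q_3=1·3+1=4
→ (23, 4).  Check: 23²=529, 33·4²=528, difference 1.
n=2: (23,4)∘(23,4) = (23·23+33·4·4, 23·4+4·23) = (1057,184)
n=3: (1057,184)∘(23,4) = (23·1057+33·4·184, 23·184+4·1057) = (48599,8460)

23 4
1057 184
48599 8460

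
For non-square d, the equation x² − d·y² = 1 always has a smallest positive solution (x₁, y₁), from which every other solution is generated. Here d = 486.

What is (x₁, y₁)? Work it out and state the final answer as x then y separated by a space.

485 22

d=486: √d = [22; 22,44] (ℓ=2, even), read p_1/q_1
i=0: a=22 ⇒ p=22, q=1
i=1: a=22 ⇒ p=485, q=22
fundamental: x₁=485, y₁=22  (since 235225 − 486·484 = 1)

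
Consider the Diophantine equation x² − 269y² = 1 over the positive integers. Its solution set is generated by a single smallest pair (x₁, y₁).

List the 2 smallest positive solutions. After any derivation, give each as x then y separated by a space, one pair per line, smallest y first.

[16; 2,2,32] for √269; ℓ=3 ⇒ convergent index 5
i=0: a=16 ⇒ p=16, q=1
…
i=2: a=2 ⇒ p=82, q=5
…
i=4: a=2 ⇒ p=5396, q=329
i=5: a=2 ⇒ p=13449, q=820
fundamental: x₁=13449, y₁=820  (since 180875601 − 269·672400 = 1)
n=2: (13449,820)∘(13449,820) = (13449·13449+269·820·820, 13449·820+820·13449) = (361751201,22056360)

13449 820
361751201 22056360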